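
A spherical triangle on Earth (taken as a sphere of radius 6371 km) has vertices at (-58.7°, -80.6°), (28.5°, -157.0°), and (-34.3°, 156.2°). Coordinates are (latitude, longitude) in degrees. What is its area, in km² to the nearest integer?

Side lengths (central angles): a = 1.3407, b = 1.3217, c = 1.8759 rad; semiperimeter s = 2.2691.
By l'Huilier's theorem, tan(E/4) = √[tan(s/2) tan((s−a)/2) tan((s−b)/2) tan((s−c)/2)], giving spherical excess E = 1.2793 rad.
Area = E·R² = 1.2793 × (6371)² ≈ 51926066 km².

51926066 km²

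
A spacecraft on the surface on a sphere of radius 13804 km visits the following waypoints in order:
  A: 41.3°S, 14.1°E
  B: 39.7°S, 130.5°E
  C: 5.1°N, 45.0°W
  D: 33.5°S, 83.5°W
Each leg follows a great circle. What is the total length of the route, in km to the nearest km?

67158 km

Leg A→B: central angle 1.4055 rad, distance 19401.0 km.
Leg B→C: central angle 2.5336 rad, distance 34973.3 km.
Leg C→D: central angle 0.9261 rad, distance 12783.8 km.
Total: 19401.0 + 34973.3 + 12783.8 ≈ 67158 km.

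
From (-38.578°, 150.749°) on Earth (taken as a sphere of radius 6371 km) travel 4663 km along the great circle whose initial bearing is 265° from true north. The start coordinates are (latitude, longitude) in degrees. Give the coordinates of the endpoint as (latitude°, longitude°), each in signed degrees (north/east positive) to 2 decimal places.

Angular distance δ = d/R = 4663/6371 = 0.73191 rad; initial bearing θ = 4.6251 rad.
sin φ₂ = sin φ₁ cos δ + cos φ₁ sin δ cos θ = (-0.6236)(0.7439) + (0.7818)(0.6683)(-0.0872) = -0.5094, so φ₂ = -30.62°.
Δλ = atan2(sin θ sin δ cos φ₁, cos δ − sin φ₁ sin φ₂) = atan2(-0.5205, 0.4262) = -50.683°.
λ₂ = 150.749° − 50.683° = 100.07°.

-30.62°, 100.07°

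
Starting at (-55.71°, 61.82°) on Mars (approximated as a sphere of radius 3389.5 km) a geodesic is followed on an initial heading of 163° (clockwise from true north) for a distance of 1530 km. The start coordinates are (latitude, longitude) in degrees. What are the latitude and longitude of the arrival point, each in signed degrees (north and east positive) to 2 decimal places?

Angular distance δ = d/R = 1530/3389.5 = 0.45139 rad; initial bearing θ = 2.8449 rad.
sin φ₂ = sin φ₁ cos δ + cos φ₁ sin δ cos θ = (-0.8262)(0.8998) + (0.5634)(0.4362)(-0.9563) = -0.9785, so φ₂ = -78.09°.
Δλ = atan2(sin θ sin δ cos φ₁, cos δ − sin φ₁ sin φ₂) = atan2(0.0719, 0.0914) = 38.161°.
λ₂ = 61.820° + 38.161° = 99.98°.

-78.09°, 99.98°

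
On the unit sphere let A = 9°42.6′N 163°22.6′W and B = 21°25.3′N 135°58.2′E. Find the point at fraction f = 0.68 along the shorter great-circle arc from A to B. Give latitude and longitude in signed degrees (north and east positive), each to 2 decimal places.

19.79°, 156.16°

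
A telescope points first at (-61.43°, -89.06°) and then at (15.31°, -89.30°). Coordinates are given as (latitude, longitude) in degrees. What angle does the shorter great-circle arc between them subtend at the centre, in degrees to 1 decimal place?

76.7°

Let φ₁ = -1.0722 rad, φ₂ = 0.2672 rad, and Δλ = -0.0042 rad.
Haversine: a = sin²(Δφ/2) + cos φ₁ cos φ₂ sin²(Δλ/2) = 0.3853 + (0.4782)(0.9645)(0.0000) = 0.38532.
Central angle c = 2·arcsin(√a) = 1.33937 rad.
So the angular separation is 76.7°.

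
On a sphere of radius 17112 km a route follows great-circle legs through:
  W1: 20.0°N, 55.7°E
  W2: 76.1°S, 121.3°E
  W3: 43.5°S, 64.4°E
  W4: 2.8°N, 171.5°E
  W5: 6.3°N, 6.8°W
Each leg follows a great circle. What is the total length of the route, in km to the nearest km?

125161 km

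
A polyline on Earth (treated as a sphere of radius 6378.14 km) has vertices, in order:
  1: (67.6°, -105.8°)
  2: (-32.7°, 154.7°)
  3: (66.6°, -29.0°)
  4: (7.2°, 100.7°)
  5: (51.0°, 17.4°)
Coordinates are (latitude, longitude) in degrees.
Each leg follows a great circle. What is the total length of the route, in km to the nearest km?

Leg 1→2: central angle 2.1560 rad, distance 13751.5 km.
Leg 2→3: central angle 2.5487 rad, distance 16255.8 km.
Leg 3→4: central angle 1.7079 rad, distance 10893.1 km.
Leg 4→5: central angle 1.3997 rad, distance 8927.6 km.
Total: 13751.5 + 16255.8 + 10893.1 + 8927.6 ≈ 49828 km.

49828 km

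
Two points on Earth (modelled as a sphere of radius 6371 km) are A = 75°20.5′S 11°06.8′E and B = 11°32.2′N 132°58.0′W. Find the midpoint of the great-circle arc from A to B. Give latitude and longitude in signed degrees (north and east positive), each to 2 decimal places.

-44.21°, -122.12°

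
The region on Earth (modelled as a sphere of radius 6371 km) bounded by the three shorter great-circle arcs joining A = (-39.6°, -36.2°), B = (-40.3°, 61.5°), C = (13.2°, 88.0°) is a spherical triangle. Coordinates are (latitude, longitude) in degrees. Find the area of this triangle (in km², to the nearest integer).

Side lengths (central angles): a = 1.0277, b = 2.1739, c = 1.2307 rad; semiperimeter s = 2.2162.
By l'Huilier's theorem, tan(E/4) = √[tan(s/2) tan((s−a)/2) tan((s−b)/2) tan((s−c)/2)], giving spherical excess E = 0.4933 rad.
Area = E·R² = 0.4933 × (6371)² ≈ 20024188 km².

20024188 km²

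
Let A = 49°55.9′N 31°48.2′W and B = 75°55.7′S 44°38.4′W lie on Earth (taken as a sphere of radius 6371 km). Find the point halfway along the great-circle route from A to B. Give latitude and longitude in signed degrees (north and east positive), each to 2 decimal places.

-13.06°, -35.31°

Central angle δ = 2.2015 rad. Interpolating on the sphere with fraction f = 0.5:
P = [sin((1−f)δ)·A + sin(fδ)·B] / sin δ = 1.1039·A + 1.1039·B in Cartesian coordinates,
giving P = (0.7949, -0.5631, -0.2260), i.e. latitude -13.06°, longitude -35.31°.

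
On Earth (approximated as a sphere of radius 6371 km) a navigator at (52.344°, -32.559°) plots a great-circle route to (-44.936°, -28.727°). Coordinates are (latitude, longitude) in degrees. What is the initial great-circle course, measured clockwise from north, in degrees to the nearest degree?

177°

With φ₁ = 0.9136, φ₂ = -0.7843, Δλ = 0.0669 rad, the forward-azimuth formula gives
θ = atan2( sin Δλ cos φ₂ , cos φ₁ sin φ₂ − sin φ₁ cos φ₂ cos Δλ ) = atan2(0.0473, -0.9907) = 177.27°.
So the initial bearing is 177°.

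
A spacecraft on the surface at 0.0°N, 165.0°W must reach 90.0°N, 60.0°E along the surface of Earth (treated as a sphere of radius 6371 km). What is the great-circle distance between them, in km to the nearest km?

With latitudes φ₁ = 0.000°, φ₂ = 90.000° and longitude difference Δλ = -135.000°:
Haversine: a = sin²(Δφ/2) + cos φ₁ cos φ₂ sin²(Δλ/2) = 0.5000 + (1.0000)(0.0000)(0.8536) = 0.50000.
Central angle c = 2·arcsin(√a) = 1.57080 rad.
Distance = R·c = 6371 × 1.5708 ≈ 10008 km.

10008 km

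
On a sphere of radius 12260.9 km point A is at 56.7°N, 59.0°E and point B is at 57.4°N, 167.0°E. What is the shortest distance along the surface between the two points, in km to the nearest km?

With latitudes φ₁ = 56.700°, φ₂ = 57.400° and longitude difference Δλ = 108.000°:
cos c = sin φ₁ sin φ₂ + cos φ₁ cos φ₂ cos Δλ = (0.8358)(0.8425) + (0.5490)(0.5388)(-0.3090) = 0.61272,
so c = arccos(0.61272) = 0.91130 rad.
Distance = R·c = 12260.9 × 0.9113 ≈ 11173 km.

11173 km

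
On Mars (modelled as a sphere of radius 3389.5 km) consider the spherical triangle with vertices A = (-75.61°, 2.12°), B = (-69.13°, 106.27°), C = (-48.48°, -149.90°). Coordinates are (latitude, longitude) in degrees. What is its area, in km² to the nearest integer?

Side lengths (central angles): a = 0.8722, b = 0.9524, c = 0.4877 rad; semiperimeter s = 1.1561.
By l'Huilier's theorem, tan(E/4) = √[tan(s/2) tan((s−a)/2) tan((s−b)/2) tan((s−c)/2)], giving spherical excess E = 0.2299 rad.
Area = E·R² = 0.2299 × (3389.5)² ≈ 2640907 km².

2640907 km²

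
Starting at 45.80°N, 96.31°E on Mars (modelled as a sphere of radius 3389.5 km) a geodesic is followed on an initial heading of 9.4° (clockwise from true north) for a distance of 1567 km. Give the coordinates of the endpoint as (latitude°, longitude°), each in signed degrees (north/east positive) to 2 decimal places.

Angular distance δ = d/R = 1567/3389.5 = 0.46231 rad; initial bearing θ = 0.1641 rad.
sin φ₂ = sin φ₁ cos δ + cos φ₁ sin δ cos θ = (0.7169)(0.8950) + (0.6972)(0.4460)(0.9866) = 0.9484, so φ₂ = 71.52°.
Δλ = atan2(sin θ sin δ cos φ₁, cos δ − sin φ₁ sin φ₂) = atan2(0.0508, 0.2151) = 13.285°.
λ₂ = 96.310° + 13.285° = 109.60°.

71.52°, 109.60°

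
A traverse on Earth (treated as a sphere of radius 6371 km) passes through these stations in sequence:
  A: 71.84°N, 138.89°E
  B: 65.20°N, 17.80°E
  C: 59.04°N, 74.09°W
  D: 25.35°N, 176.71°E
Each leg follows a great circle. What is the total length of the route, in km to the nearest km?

17179 km

Leg A→B: central angle 0.6517 rad, distance 4152.0 km.
Leg B→C: central angle 0.6899 rad, distance 4395.2 km.
Leg C→D: central angle 1.3549 rad, distance 8631.9 km.
Total: 4152.0 + 4395.2 + 8631.9 ≈ 17179 km.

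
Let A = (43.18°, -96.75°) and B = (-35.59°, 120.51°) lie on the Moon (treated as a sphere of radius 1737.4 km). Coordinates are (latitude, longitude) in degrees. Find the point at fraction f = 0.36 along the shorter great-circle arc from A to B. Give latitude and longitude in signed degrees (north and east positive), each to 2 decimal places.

25.01°, -160.14°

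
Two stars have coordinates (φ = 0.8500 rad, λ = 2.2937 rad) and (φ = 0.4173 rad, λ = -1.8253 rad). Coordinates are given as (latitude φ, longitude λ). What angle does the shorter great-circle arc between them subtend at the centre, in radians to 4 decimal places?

1.6037 rad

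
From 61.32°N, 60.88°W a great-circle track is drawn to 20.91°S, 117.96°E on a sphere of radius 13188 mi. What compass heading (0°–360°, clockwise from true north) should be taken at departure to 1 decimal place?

Δλ = 178.840° = 3.1213 rad.
y = sin Δλ · cos φ₂ = (0.0202)(0.9341) = 0.0189
x = cos φ₁ sin φ₂ − sin φ₁ cos φ₂ cos Δλ = (0.4799)(-0.3569) − (0.8773)(0.9341)(-0.9998) = 0.6481
θ = atan2(y, x) = 1.67°, so the bearing is 1.7°.

1.7°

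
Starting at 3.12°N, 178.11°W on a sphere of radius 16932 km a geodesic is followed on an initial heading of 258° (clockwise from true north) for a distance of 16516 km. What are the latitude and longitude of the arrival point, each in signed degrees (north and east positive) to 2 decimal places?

-8.13°, 127.00°

Angular distance δ = d/R = 16516/16932 = 0.97543 rad; initial bearing θ = 4.5029 rad.
sin φ₂ = sin φ₁ cos δ + cos φ₁ sin δ cos θ = (0.0544)(0.5608) + (0.9985)(0.8279)(-0.2079) = -0.1414, so φ₂ = -8.13°.
Δλ = atan2(sin θ sin δ cos φ₁, cos δ − sin φ₁ sin φ₂) = atan2(-0.8087, 0.5685) = -54.892°.
λ₂ = -178.110° − 54.892° = -233.00° → 127.00° after wrapping to (−180°, 180°].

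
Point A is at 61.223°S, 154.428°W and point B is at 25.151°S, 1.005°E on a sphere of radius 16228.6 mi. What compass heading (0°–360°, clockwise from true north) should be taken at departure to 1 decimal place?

With φ₁ = -1.0685, φ₂ = -0.4390, Δλ = 2.7128 rad, the forward-azimuth formula gives
θ = atan2( sin Δλ cos φ₂ , cos φ₁ sin φ₂ − sin φ₁ cos φ₂ cos Δλ ) = atan2(0.3763, -0.9262) = 157.89°.
So the initial bearing is 157.9°.

157.9°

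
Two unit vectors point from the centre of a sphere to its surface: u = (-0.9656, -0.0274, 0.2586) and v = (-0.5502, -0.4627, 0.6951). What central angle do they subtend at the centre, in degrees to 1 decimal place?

43.6°

u·v = 0.7237; |u| = 1.0000, |v| = 1.0000.
cos θ = (u·v)/(|u||v|) = 0.7237, so θ = 43.6°.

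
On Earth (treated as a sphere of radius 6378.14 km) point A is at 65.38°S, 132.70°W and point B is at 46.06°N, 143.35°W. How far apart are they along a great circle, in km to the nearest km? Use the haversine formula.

12440 km

Let φ₁ = -1.1411 rad, φ₂ = 0.8039 rad, and Δλ = -0.1859 rad.
Haversine: a = sin²(Δφ/2) + cos φ₁ cos φ₂ sin²(Δλ/2) = 0.6828 + (0.4166)(0.6939)(0.0086) = 0.68525.
Central angle c = 2·arcsin(√a) = 1.95035 rad.
Distance = R·c = 6378.14 × 1.9504 ≈ 12440 km.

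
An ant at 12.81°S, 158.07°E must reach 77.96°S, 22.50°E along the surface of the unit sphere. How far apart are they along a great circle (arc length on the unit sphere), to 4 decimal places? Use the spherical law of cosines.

1.4991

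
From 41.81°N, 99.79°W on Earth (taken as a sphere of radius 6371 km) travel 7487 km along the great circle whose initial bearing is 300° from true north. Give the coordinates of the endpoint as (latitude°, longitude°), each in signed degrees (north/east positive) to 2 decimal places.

Angular distance δ = d/R = 7487/6371 = 1.17517 rad; initial bearing θ = 5.2360 rad.
sin φ₂ = sin φ₁ cos δ + cos φ₁ sin δ cos θ = (0.6667)(0.3854) + (0.7454)(0.9228)(0.5000) = 0.6008, so φ₂ = 36.93°.
Δλ = atan2(sin θ sin δ cos φ₁, cos δ − sin φ₁ sin φ₂) = atan2(-0.5956, -0.0152) = -91.457°.
λ₂ = -99.790° − 91.457° = -191.25° → 168.75° after wrapping to (−180°, 180°].

36.93°, 168.75°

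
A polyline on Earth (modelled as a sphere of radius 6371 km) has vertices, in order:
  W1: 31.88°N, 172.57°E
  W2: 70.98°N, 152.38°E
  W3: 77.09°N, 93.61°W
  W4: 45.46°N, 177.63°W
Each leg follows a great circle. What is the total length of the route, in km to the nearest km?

12475 km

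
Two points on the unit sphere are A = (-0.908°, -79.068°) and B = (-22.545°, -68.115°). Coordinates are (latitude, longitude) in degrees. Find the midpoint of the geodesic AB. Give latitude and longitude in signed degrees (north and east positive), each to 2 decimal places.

The central angle between A and B is δ = 0.4209 rad.
With f = 0.5, the slerp weights are sin((1−f)δ)/sin δ = 0.5113 and sin(fδ)/sin δ = 0.5113.
Weighted sum of the unit vectors: (0.5113)·(0.1896,-0.9817,-0.0158) + (0.5113)·(0.3443,-0.8570,-0.3834) = (0.2730, -0.9401, -0.2041).
Converting back: φ = atan2(z, √(x²+y²)) = -11.78°, λ = atan2(y, x) = -73.81°.

-11.78°, -73.81°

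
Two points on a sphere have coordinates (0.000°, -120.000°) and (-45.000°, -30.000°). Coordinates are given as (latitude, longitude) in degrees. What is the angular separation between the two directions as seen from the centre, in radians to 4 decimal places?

Let φ₁ = 0.0000 rad, φ₂ = -0.7854 rad, and Δλ = 1.5708 rad.
Haversine: a = sin²(Δφ/2) + cos φ₁ cos φ₂ sin²(Δλ/2) = 0.1464 + (1.0000)(0.7071)(0.5000) = 0.50000.
Central angle c = 2·arcsin(√a) = 1.57080 rad.
So the angular separation is 1.5708 rad.

1.5708 rad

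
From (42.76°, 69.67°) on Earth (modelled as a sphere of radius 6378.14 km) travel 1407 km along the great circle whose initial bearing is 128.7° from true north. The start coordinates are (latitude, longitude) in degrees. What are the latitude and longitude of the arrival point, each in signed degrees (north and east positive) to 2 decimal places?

34.20°, 81.59°

Angular distance δ = d/R = 1407/6378.14 = 0.22060 rad; initial bearing θ = 2.2462 rad.
sin φ₂ = sin φ₁ cos δ + cos φ₁ sin δ cos θ = (0.6789)(0.9758) + (0.7342)(0.2188)(-0.6252) = 0.5620, so φ₂ = 34.20°.
Δλ = atan2(sin θ sin δ cos φ₁, cos δ − sin φ₁ sin φ₂) = atan2(0.1254, 0.5942) = 11.915°.
λ₂ = 69.670° + 11.915° = 81.59°.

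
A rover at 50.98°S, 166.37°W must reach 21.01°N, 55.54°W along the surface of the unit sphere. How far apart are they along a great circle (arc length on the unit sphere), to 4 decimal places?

Let φ₁ = -0.8898 rad, φ₂ = 0.3667 rad, and Δλ = 1.9343 rad.
cos c = sin φ₁ sin φ₂ + cos φ₁ cos φ₂ cos Δλ = (-0.7769)(0.3585) + (0.6296)(0.9335)(-0.3556) = -0.48755,
so c = arccos(-0.48755) = 2.08008 rad.
On the unit sphere the arc length equals the central angle: 2.0801.

2.0801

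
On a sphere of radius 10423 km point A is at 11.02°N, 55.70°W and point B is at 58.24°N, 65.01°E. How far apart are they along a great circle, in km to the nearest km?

17430 km

In radians: φ₁ = 0.1923, φ₂ = 1.0165, Δλ = 120.710° = 2.1068 rad.
Haversine: a = sin²(Δφ/2) + cos φ₁ cos φ₂ sin²(Δλ/2) = 0.1604 + (0.9816)(0.5264)(0.7553) = 0.55066.
Central angle c = 2·arcsin(√a) = 1.67229 rad.
Distance = R·c = 10423 × 1.6723 ≈ 17430 km.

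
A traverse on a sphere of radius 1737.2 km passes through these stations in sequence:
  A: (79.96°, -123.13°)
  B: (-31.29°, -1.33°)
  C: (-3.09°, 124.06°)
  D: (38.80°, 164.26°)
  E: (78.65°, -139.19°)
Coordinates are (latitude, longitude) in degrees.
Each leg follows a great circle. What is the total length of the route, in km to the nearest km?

10476 km

Leg A→B: central angle 2.2018 rad, distance 3824.9 km.
Leg B→C: central angle 2.0558 rad, distance 3571.3 km.
Leg C→D: central angle 0.9757 rad, distance 1694.9 km.
Leg D→E: central angle 0.7970 rad, distance 1384.5 km.
Total: 3824.9 + 3571.3 + 1694.9 + 1384.5 ≈ 10476 km.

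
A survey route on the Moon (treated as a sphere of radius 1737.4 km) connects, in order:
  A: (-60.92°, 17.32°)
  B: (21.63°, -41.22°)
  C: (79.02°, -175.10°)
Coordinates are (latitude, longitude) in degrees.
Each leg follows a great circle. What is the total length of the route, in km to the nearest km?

Leg A→B: central angle 1.6572 rad, distance 2879.3 km.
Leg B→C: central angle 1.3293 rad, distance 2309.6 km.
Total: 2879.3 + 2309.6 ≈ 5189 km.

5189 km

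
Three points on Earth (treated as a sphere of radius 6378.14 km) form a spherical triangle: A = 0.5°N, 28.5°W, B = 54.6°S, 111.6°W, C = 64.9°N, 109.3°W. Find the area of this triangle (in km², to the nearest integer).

75501290 km²

Side lengths (central angles): a = 2.0859, b = 1.4950, c = 1.5083 rad; semiperimeter s = 2.5446.
By l'Huilier's theorem, tan(E/4) = √[tan(s/2) tan((s−a)/2) tan((s−b)/2) tan((s−c)/2)], giving spherical excess E = 1.8560 rad.
Area = E·R² = 1.8560 × (6378.14)² ≈ 75501290 km².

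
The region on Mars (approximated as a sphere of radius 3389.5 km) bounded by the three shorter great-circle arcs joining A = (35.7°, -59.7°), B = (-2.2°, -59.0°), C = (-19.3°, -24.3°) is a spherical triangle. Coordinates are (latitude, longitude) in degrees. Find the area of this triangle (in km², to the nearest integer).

2487807 km²

Side lengths (central angles): a = 0.6632, b = 1.1242, c = 0.6616 rad; semiperimeter s = 1.2245.
By l'Huilier's theorem, tan(E/4) = √[tan(s/2) tan((s−a)/2) tan((s−b)/2) tan((s−c)/2)], giving spherical excess E = 0.2165 rad.
Area = E·R² = 0.2165 × (3389.5)² ≈ 2487807 km².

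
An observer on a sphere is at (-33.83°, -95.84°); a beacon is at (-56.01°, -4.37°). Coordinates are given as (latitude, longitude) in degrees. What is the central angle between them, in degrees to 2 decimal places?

63.28°

In radians: φ₁ = -0.5904, φ₂ = -0.9776, Δλ = 91.470° = 1.5965 rad.
cos c = sin φ₁ sin φ₂ + cos φ₁ cos φ₂ cos Δλ = (-0.5567)(-0.8291) + (0.8307)(0.5590)(-0.0257) = 0.44969,
so c = arccos(0.44969) = 1.10438 rad.
So the angular separation is 63.28°.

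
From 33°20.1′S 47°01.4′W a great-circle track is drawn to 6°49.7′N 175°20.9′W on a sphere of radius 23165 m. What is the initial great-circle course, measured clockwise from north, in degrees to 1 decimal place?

Δλ = -128.325° = -2.2397 rad.
y = sin Δλ · cos φ₂ = (-0.7845)(0.9929) = -0.7789
x = cos φ₁ sin φ₂ − sin φ₁ cos φ₂ cos Δλ = (0.8355)(0.1189) − (-0.5495)(0.9929)(-0.6201) = -0.2390
θ = atan2(y, x) = -107.06°; adding 360° gives 252.9°.

252.9°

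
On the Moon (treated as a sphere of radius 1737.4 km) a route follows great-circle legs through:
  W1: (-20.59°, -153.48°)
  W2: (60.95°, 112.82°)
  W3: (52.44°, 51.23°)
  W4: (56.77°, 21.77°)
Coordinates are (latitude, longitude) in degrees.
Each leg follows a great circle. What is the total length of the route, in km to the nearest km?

4871 km

Leg W1→W2: central angle 1.9143 rad, distance 3325.9 km.
Leg W2→W3: central angle 0.5848 rad, distance 1016.0 km.
Leg W3→W4: central angle 0.3047 rad, distance 529.3 km.
Total: 3325.9 + 1016.0 + 529.3 ≈ 4871 km.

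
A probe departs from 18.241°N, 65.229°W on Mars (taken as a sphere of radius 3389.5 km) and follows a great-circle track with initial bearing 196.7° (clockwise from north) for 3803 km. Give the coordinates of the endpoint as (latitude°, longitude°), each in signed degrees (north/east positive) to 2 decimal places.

-43.14°, -86.01°

Angular distance δ = d/R = 3803/3389.5 = 1.12199 rad; initial bearing θ = 3.4331 rad.
sin φ₂ = sin φ₁ cos δ + cos φ₁ sin δ cos θ = (0.3130)(0.4339) + (0.9497)(0.9010)(-0.9578) = -0.6838, so φ₂ = -43.14°.
Δλ = atan2(sin θ sin δ cos φ₁, cos δ − sin φ₁ sin φ₂) = atan2(-0.2459, 0.6479) = -20.782°.
λ₂ = -65.229° − 20.782° = -86.01°.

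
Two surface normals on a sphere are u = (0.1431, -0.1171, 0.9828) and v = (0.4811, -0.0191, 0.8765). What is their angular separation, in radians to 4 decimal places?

0.3697 rad

u·v = 0.9325; |u| = 1.0000, |v| = 1.0000.
cos θ = (u·v)/(|u||v|) = 0.9324, so θ = 0.3697 rad.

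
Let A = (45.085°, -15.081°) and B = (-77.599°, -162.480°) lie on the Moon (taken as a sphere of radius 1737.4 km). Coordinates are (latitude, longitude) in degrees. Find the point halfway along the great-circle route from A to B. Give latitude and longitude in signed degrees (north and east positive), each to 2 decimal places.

-26.53°, -27.51°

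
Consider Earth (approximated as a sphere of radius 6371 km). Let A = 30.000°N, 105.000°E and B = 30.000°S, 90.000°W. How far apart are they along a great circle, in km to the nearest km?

18572 km

With latitudes φ₁ = 30.000°, φ₂ = -30.000° and longitude difference Δλ = 165.000°:
cos c = sin φ₁ sin φ₂ + cos φ₁ cos φ₂ cos Δλ = (0.5000)(-0.5000) + (0.8660)(0.8660)(-0.9659) = -0.97444,
so c = arccos(-0.97444) = 2.91503 rad.
Distance = R·c = 6371 × 2.9150 ≈ 18572 km.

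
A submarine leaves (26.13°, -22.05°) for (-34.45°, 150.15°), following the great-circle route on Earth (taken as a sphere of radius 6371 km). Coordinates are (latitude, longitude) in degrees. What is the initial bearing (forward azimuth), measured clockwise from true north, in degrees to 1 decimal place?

142.9°

With φ₁ = 0.4561, φ₂ = -0.6013, Δλ = 3.0055 rad, the forward-azimuth formula gives
θ = atan2( sin Δλ cos φ₂ , cos φ₁ sin φ₂ − sin φ₁ cos φ₂ cos Δλ ) = atan2(0.1119, -0.1481) = 142.92°.
So the initial bearing is 142.9°.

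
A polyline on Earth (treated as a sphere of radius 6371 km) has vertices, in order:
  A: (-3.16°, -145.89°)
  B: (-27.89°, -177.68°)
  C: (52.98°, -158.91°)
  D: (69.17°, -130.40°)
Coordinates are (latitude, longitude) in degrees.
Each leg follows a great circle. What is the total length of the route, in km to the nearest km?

Leg A→B: central angle 0.6827 rad, distance 4349.2 km.
Leg B→C: central angle 1.4401 rad, distance 9174.6 km.
Leg C→D: central angle 0.3643 rad, distance 2320.9 km.
Total: 4349.2 + 9174.6 + 2320.9 ≈ 15845 km.

15845 km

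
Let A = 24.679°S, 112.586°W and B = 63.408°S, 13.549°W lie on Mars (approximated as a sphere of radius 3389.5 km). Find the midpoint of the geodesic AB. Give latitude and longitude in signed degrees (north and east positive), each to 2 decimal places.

The central angle between A and B is δ = 1.2562 rad.
With f = 0.5, the slerp weights are sin((1−f)δ)/sin δ = 0.6179 and sin(fδ)/sin δ = 0.6179.
Weighted sum of the unit vectors: (0.6179)·(-0.3490,-0.8390,-0.4175) + (0.6179)·(0.4352,-0.1049,-0.8942) = (0.0533, -0.5832, -0.8106).
Converting back: φ = atan2(z, √(x²+y²)) = -54.15°, λ = atan2(y, x) = -84.78°.

-54.15°, -84.78°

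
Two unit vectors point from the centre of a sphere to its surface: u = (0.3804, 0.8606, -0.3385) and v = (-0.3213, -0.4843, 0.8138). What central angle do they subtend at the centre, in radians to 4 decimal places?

2.5227 rad

u·v = -0.8145; |u| = 1.0000, |v| = 1.0000.
cos θ = (u·v)/(|u||v|) = -0.8145, so θ = 2.5227 rad.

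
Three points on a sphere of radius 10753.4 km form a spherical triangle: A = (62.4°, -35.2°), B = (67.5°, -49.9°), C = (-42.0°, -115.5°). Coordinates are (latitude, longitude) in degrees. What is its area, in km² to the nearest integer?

Side lengths (central angles): a = 2.0952, b = 2.1353, c = 0.1398 rad; semiperimeter s = 2.1852.
By l'Huilier's theorem, tan(E/4) = √[tan(s/2) tan((s−a)/2) tan((s−b)/2) tan((s−c)/2)], giving spherical excess E = 0.2380 rad.
Area = E·R² = 0.2380 × (10753.4)² ≈ 27520725 km².

27520725 km²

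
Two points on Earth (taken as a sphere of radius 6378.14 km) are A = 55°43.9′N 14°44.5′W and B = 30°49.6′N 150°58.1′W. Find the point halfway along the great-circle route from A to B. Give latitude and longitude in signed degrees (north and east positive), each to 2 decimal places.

65.97°, -110.22°

Central angle δ = 1.4964 rad. Interpolating on the sphere with fraction f = 0.5:
P = [sin((1−f)δ)·A + sin(fδ)·B] / sin δ = 0.6822·A + 0.6822·B in Cartesian coordinates,
giving P = (-0.1407, -0.3820, 0.9134), i.e. latitude 65.97°, longitude -110.22°.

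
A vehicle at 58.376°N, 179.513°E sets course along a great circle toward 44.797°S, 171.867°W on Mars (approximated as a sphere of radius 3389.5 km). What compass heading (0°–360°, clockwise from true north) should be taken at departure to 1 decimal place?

With φ₁ = 1.0189, φ₂ = -0.7819, Δλ = 0.1504 rad, the forward-azimuth formula gives
θ = atan2( sin Δλ cos φ₂ , cos φ₁ sin φ₂ − sin φ₁ cos φ₂ cos Δλ ) = atan2(0.1064, -0.9669) = 173.72°.
So the initial bearing is 173.7°.

173.7°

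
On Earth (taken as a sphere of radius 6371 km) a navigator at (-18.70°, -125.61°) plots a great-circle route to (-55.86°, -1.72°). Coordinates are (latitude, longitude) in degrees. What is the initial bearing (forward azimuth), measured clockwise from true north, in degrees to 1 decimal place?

With φ₁ = -0.3264, φ₂ = -0.9749, Δλ = 2.1623 rad, the forward-azimuth formula gives
θ = atan2( sin Δλ cos φ₂ , cos φ₁ sin φ₂ − sin φ₁ cos φ₂ cos Δλ ) = atan2(0.4659, -0.8843) = 152.22°.
So the initial bearing is 152.2°.

152.2°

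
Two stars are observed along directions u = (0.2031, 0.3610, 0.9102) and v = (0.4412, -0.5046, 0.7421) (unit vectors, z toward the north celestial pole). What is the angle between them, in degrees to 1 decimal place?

54.3°

u·v = 0.5829; |u| = 1.0000, |v| = 1.0000.
cos θ = (u·v)/(|u||v|) = 0.5829, so θ = 54.3°.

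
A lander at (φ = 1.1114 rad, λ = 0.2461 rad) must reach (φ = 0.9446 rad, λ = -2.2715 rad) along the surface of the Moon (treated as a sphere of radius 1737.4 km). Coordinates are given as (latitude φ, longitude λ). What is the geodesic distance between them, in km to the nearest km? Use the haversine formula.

1788 km

With latitudes φ₁ = 63.679°, φ₂ = 54.122° and longitude difference Δλ = -144.248°:
Haversine: a = sin²(Δφ/2) + cos φ₁ cos φ₂ sin²(Δλ/2) = 0.0069 + (0.4434)(0.5861)(0.9058) = 0.24232.
Central angle c = 2·arcsin(√a) = 1.02937 rad.
Distance = R·c = 1737.4 × 1.0294 ≈ 1788 km.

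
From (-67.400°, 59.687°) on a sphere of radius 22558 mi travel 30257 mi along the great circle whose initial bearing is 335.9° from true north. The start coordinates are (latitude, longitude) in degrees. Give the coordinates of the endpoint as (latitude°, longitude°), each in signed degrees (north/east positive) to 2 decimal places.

7.56°, 36.04°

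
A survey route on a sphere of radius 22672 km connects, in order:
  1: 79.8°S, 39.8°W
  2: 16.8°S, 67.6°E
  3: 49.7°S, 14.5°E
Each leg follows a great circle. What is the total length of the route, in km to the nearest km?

Leg 1→2: central angle 1.3348 rad, distance 30263.6 km.
Leg 2→3: central angle 0.9370 rad, distance 21243.7 km.
Total: 30263.6 + 21243.7 ≈ 51507 km.

51507 km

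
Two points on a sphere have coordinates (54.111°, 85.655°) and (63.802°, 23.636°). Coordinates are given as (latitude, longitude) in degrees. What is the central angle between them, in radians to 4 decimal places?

0.5579 rad

In radians: φ₁ = 0.9444, φ₂ = 1.1136, Δλ = -62.019° = -1.0824 rad.
cos c = sin φ₁ sin φ₂ + cos φ₁ cos φ₂ cos Δλ = (0.8102)(0.8973) + (0.5862)(0.4415)(0.4692) = 0.84835,
so c = arccos(0.84835) = 0.55793 rad.
So the angular separation is 0.5579 rad.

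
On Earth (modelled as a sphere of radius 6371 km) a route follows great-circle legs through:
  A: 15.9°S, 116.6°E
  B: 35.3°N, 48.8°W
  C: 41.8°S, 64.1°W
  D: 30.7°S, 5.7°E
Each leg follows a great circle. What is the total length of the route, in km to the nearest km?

32337 km

Leg A→B: central angle 2.7335 rad, distance 17415.1 km.
Leg B→C: central angle 1.3677 rad, distance 8713.7 km.
Leg C→D: central angle 0.9744 rad, distance 6208.2 km.
Total: 17415.1 + 8713.7 + 6208.2 ≈ 32337 km.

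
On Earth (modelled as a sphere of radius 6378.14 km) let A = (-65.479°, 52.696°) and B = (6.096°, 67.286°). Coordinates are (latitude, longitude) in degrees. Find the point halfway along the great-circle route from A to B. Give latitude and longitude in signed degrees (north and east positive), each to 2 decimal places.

-29.86°, 63.00°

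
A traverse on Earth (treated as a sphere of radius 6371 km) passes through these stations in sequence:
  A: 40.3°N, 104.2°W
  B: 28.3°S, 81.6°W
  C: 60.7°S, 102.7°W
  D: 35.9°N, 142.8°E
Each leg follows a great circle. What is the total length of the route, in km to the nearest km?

Leg A→B: central angle 1.2521 rad, distance 7977.2 km.
Leg B→C: central angle 0.6173 rad, distance 3932.9 km.
Leg C→D: central angle 2.3128 rad, distance 14734.7 km.
Total: 7977.2 + 3932.9 + 14734.7 ≈ 26645 km.

26645 km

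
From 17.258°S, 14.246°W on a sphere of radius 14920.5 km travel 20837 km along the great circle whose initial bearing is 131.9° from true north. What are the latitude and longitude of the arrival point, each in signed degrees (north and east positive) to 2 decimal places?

Angular distance δ = d/R = 20837/14920.5 = 1.39653 rad; initial bearing θ = 2.3021 rad.
sin φ₂ = sin φ₁ cos δ + cos φ₁ sin δ cos θ = (-0.2967)(0.1734) + (0.9550)(0.9849)(-0.6678) = -0.6795, so φ₂ = -42.81°.
Δλ = atan2(sin θ sin δ cos φ₁, cos δ − sin φ₁ sin φ₂) = atan2(0.7000, -0.0282) = 92.309°.
λ₂ = -14.246° + 92.309° = 78.06°.

-42.81°, 78.06°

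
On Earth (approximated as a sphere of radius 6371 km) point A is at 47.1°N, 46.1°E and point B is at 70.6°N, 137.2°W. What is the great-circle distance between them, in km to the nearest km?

6925 km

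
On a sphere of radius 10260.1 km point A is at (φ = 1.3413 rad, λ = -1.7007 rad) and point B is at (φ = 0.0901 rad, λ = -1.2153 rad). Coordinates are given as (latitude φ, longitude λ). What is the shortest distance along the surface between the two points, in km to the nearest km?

13119 km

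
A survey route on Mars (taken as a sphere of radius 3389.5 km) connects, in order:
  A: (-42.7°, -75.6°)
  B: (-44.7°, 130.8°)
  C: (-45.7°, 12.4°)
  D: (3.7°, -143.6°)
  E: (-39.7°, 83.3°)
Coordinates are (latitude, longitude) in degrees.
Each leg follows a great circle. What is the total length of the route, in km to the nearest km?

Leg A→B: central angle 1.5617 rad, distance 5293.3 km.
Leg B→C: central angle 1.3002 rad, distance 4407.1 km.
Leg C→D: central angle 2.3225 rad, distance 7872.1 km.
Leg D→E: central angle 2.1722 rad, distance 7362.8 km.
Total: 5293.3 + 4407.1 + 7872.1 + 7362.8 ≈ 24935 km.

24935 km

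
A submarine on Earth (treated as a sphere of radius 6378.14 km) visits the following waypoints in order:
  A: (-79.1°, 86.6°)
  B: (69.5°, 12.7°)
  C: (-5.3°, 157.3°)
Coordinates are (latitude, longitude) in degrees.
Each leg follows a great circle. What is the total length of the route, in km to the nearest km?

Leg A→B: central angle 2.6938 rad, distance 17181.5 km.
Leg B→C: central angle 1.9506 rad, distance 12441.4 km.
Total: 17181.5 + 12441.4 ≈ 29623 km.

29623 km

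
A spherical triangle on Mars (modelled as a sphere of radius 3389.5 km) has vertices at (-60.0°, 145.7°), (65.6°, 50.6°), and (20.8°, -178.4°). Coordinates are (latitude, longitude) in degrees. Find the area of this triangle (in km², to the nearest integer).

Side lengths (central angles): a = 1.5007, b = 1.4996, c = 2.5099 rad; semiperimeter s = 2.7551.
By l'Huilier's theorem, tan(E/4) = √[tan(s/2) tan((s−a)/2) tan((s−b)/2) tan((s−c)/2)], giving spherical excess E = 2.0890 rad.
Area = E·R² = 2.0890 × (3389.5)² ≈ 23999788 km².

23999788 km²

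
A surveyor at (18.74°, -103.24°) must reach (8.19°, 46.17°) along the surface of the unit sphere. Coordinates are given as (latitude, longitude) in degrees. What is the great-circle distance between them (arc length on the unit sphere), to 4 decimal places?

Let φ₁ = 0.3271 rad, φ₂ = 0.1429 rad, and Δλ = 2.6077 rad.
Haversine: a = sin²(Δφ/2) + cos φ₁ cos φ₂ sin²(Δλ/2) = 0.0085 + (0.9470)(0.9898)(0.9304) = 0.88056.
Central angle c = 2·arcsin(√a) = 2.43582 rad.
On the unit sphere the arc length equals the central angle: 2.4358.

2.4358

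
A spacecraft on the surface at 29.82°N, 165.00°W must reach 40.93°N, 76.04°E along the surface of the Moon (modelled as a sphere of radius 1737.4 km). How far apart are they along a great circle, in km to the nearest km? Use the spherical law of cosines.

2715 km

Let φ₁ = 0.5205 rad, φ₂ = 0.7144 rad, and Δλ = -2.0762 rad.
cos c = sin φ₁ sin φ₂ + cos φ₁ cos φ₂ cos Δλ = (0.4973)(0.6551) + (0.8676)(0.7555)(-0.4842) = 0.00840,
so c = arccos(0.00840) = 1.56239 rad.
Distance = R·c = 1737.4 × 1.5624 ≈ 2715 km.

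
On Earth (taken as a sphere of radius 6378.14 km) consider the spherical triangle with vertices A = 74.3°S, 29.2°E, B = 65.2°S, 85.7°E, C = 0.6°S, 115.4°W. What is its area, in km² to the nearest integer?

17208507 km²

Side lengths (central angles): a = 1.9625, b = 1.7829, c = 0.3581 rad; semiperimeter s = 2.0518.
By l'Huilier's theorem, tan(E/4) = √[tan(s/2) tan((s−a)/2) tan((s−b)/2) tan((s−c)/2)], giving spherical excess E = 0.4230 rad.
Area = E·R² = 0.4230 × (6378.14)² ≈ 17208507 km².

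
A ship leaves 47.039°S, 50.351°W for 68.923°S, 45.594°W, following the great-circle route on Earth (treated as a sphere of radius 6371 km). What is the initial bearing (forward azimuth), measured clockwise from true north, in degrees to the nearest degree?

175°

Δλ = 4.757° = 0.0830 rad.
y = sin Δλ · cos φ₂ = (0.0829)(0.3596) = 0.0298
x = cos φ₁ sin φ₂ − sin φ₁ cos φ₂ cos Δλ = (0.6815)(-0.9331) − (-0.7318)(0.3596)(0.9966) = -0.3736
θ = atan2(y, x) = 175.44°, so the bearing is 175°.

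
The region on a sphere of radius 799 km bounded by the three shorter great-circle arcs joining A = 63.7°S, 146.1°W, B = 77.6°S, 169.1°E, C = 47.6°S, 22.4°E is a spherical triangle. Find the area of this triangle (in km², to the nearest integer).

Side lengths (central angles): a = 0.9270, b = 1.1926, c = 0.3390 rad; semiperimeter s = 1.2293.
By l'Huilier's theorem, tan(E/4) = √[tan(s/2) tan((s−a)/2) tan((s−b)/2) tan((s−c)/2)], giving spherical excess E = 0.1227 rad.
Area = E·R² = 0.1227 × (799)² ≈ 78349 km².

78349 km²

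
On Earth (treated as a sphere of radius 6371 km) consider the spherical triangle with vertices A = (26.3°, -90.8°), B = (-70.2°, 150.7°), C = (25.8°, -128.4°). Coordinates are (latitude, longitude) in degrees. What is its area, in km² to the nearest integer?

Side lengths (central angles): a = 1.9404, b = 0.5875, c = 2.1673 rad; semiperimeter s = 2.3476.
By l'Huilier's theorem, tan(E/4) = √[tan(s/2) tan((s−a)/2) tan((s−b)/2) tan((s−c)/2)], giving spherical excess E = 0.9122 rad.
Area = E·R² = 0.9122 × (6371)² ≈ 37025037 km².

37025037 km²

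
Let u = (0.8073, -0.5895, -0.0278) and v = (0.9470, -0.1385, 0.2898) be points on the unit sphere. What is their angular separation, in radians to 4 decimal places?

u·v = 0.8381; |u| = 1.0000, |v| = 1.0000.
cos θ = (u·v)/(|u||v|) = 0.8381, so θ = 0.5770 rad.

0.5770 rad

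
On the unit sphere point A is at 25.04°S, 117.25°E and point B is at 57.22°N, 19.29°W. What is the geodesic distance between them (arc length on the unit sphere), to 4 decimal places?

2.3630

Let φ₁ = -0.4370 rad, φ₂ = 0.9987 rad, and Δλ = -2.3831 rad.
Haversine: a = sin²(Δφ/2) + cos φ₁ cos φ₂ sin²(Δλ/2) = 0.4327 + (0.9060)(0.5414)(0.8629) = 0.85595.
Central angle c = 2·arcsin(√a) = 2.36300 rad.
On the unit sphere the arc length equals the central angle: 2.3630.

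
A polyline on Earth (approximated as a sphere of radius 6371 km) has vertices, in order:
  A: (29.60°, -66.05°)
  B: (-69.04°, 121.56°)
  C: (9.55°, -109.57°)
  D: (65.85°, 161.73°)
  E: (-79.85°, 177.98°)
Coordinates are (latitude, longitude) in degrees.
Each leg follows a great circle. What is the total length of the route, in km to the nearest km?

Leg A→B: central angle 2.4489 rad, distance 15602.2 km.
Leg B→C: central angle 1.9566 rad, distance 12465.5 km.
Leg C→D: central angle 1.4096 rad, distance 8980.3 km.
Leg D→E: central angle 2.5481 rad, distance 16233.8 km.
Total: 15602.2 + 12465.5 + 8980.3 + 16233.8 ≈ 53282 km.

53282 km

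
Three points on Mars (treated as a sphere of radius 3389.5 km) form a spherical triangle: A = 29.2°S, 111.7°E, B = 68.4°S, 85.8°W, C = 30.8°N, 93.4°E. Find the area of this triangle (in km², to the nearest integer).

4756577 km²

Side lengths (central angles): a = 2.4853, b = 1.0905, c = 1.4231 rad; semiperimeter s = 2.4994.
By l'Huilier's theorem, tan(E/4) = √[tan(s/2) tan((s−a)/2) tan((s−b)/2) tan((s−c)/2)], giving spherical excess E = 0.4140 rad.
Area = E·R² = 0.4140 × (3389.5)² ≈ 4756577 km².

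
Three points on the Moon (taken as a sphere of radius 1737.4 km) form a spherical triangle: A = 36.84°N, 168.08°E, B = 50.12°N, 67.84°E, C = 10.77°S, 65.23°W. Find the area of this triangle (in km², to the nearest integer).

7608064 km²

Side lengths (central angles): a = 2.1816, b = 2.1917, c = 1.1930 rad; semiperimeter s = 2.7832.
By l'Huilier's theorem, tan(E/4) = √[tan(s/2) tan((s−a)/2) tan((s−b)/2) tan((s−c)/2)], giving spherical excess E = 2.5204 rad.
Area = E·R² = 2.5204 × (1737.4)² ≈ 7608064 km².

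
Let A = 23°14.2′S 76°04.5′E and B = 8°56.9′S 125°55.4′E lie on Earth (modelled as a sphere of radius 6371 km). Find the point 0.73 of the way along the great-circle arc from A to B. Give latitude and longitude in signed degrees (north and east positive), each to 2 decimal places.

-13.93°, 113.20°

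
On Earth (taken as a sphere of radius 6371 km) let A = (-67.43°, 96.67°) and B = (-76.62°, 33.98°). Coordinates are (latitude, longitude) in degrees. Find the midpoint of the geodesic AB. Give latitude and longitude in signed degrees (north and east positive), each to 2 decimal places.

-74.35°, 73.91°

Central angle δ = 0.3508 rad. Interpolating on the sphere with fraction f = 0.5:
P = [sin((1−f)δ)·A + sin(fδ)·B] / sin δ = 0.5078·A + 0.5078·B in Cartesian coordinates,
giving P = (0.0748, 0.2593, -0.9629), i.e. latitude -74.35°, longitude 73.91°.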